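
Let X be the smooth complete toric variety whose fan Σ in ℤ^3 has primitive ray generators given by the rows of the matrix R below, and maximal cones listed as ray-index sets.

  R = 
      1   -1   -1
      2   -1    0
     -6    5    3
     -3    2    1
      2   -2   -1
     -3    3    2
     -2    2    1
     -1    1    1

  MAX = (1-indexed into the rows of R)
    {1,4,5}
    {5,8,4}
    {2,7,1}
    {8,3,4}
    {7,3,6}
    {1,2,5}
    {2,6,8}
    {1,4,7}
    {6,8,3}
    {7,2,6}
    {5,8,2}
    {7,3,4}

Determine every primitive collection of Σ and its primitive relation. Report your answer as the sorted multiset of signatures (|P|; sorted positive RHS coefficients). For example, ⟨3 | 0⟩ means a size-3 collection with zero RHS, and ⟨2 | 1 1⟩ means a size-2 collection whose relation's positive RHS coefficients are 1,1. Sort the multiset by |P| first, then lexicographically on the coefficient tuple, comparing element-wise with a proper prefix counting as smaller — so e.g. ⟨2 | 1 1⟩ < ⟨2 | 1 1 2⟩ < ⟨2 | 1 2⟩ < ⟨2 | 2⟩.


The 10 primitive collections of Σ (r=8, n=3):

  P = {1,8}:  v_{1} + v_{8} = 0  ⇒ sig = ⟨2 | 0⟩
  P = {5,7}:  v_{5} + v_{7} = 0  ⇒ sig = ⟨2 | 0⟩
  P = {1,6}:  v_{1} + v_{6} = v_{7}  ⇒ sig = ⟨2 | 1⟩
  P = {2,4}:  v_{2} + v_{4} = v_{8}  ⇒ sig = ⟨2 | 1⟩
  P = {4,6}:  v_{4} + v_{6} = v_{3}  ⇒ sig = ⟨2 | 1⟩
  P = {5,6}:  v_{5} + v_{6} = v_{8}  ⇒ sig = ⟨2 | 1⟩
  P = {7,8}:  v_{7} + v_{8} = v_{6}  ⇒ sig = ⟨2 | 1⟩
  P = {1,3}:  v_{1} + v_{3} = v_{4} + v_{7}  ⇒ sig = ⟨2 | 1 1⟩
  P = {2,3}:  v_{2} + v_{3} = v_{6} + v_{8}  ⇒ sig = ⟨2 | 1 1⟩
  P = {3,5}:  v_{3} + v_{5} = v_{4} + v_{8}  ⇒ sig = ⟨2 | 1 1⟩

Sorted signature multiset PRS(X):
[⟨2 | 0⟩, ⟨2 | 0⟩, ⟨2 | 1⟩, ⟨2 | 1⟩, ⟨2 | 1⟩, ⟨2 | 1⟩, ⟨2 | 1⟩, ⟨2 | 1 1⟩, ⟨2 | 1 1⟩, ⟨2 | 1 1⟩]


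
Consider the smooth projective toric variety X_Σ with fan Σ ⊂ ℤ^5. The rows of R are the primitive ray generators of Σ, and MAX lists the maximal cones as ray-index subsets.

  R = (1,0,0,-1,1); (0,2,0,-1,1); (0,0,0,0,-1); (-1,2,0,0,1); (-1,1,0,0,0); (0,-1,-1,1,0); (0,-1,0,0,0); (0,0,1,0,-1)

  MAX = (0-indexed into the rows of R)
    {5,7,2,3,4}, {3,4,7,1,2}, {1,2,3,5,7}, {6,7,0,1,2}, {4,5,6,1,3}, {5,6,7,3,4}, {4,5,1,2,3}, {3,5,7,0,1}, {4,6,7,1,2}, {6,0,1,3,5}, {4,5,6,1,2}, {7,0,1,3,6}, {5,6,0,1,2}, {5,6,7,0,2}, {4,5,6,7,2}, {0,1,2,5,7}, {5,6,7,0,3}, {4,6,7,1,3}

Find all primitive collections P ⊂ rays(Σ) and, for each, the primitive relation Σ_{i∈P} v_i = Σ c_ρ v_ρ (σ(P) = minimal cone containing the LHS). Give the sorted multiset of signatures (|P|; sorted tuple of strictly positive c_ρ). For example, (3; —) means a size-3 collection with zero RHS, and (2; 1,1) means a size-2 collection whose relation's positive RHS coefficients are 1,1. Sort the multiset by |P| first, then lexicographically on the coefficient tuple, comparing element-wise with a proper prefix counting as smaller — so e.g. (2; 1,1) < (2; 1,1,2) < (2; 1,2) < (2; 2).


The 5 primitive collections of Σ (r=8, n=5):

  • {0,4}:  v_{0} + v_{4} = v_{1} + v_{6}  ⟹  sig = (2; 1,1)
  • {0,2,3}:  v_{0} + v_{2} + v_{3} = v_{1}  ⟹  sig = (3; 1)
  • {2,3,6}:  v_{2} + v_{3} + v_{6} = v_{4}  ⟹  sig = (3; 1)
  • {1,5,6,7}:  v_{1} + v_{5} + v_{6} + v_{7} = 0  ⟹  sig = (4; —)
  • {1,4,5,7}:  v_{1} + v_{4} + v_{5} + v_{7} = v_{2} + v_{3}  ⟹  sig = (4; 1,1)

Hence PRS(X_Σ) =
[(2; 1,1), (3; 1), (3; 1), (4; —), (4; 1,1)]


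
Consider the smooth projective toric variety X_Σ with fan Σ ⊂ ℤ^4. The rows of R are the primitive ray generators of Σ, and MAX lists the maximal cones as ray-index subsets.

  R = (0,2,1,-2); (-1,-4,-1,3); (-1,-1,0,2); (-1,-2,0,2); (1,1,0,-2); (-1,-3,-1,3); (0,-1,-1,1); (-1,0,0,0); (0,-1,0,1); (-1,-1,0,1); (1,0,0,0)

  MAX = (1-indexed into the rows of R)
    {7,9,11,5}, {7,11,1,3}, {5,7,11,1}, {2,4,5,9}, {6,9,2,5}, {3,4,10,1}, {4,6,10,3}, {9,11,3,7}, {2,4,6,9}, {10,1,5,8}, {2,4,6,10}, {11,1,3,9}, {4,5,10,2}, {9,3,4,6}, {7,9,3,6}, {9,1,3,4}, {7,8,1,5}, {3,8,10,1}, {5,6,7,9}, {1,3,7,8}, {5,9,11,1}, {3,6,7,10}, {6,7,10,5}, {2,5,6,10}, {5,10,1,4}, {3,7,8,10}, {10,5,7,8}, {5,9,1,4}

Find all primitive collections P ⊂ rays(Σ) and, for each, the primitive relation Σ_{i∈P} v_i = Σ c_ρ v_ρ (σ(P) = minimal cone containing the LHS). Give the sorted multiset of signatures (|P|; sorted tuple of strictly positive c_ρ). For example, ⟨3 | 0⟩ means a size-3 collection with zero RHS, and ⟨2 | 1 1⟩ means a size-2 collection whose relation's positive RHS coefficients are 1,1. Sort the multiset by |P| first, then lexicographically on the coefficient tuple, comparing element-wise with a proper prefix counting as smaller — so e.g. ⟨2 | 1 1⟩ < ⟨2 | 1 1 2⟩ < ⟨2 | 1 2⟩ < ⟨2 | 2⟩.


Δ(Σ) — 11 vertices, 19 min non-faces:

  P={3,5}:  v_{3} + v_{5} = 0  →  sig = ⟨2 | 0⟩
  P={8,11}:  v_{8} + v_{11} = 0  →  sig = ⟨2 | 0⟩
  P={1,6}:  v_{1} + v_{6} = v_{10}  →  sig = ⟨2 | 1⟩
  P={4,7}:  v_{4} + v_{7} = v_{6}  →  sig = ⟨2 | 1⟩
  P={8,9}:  v_{8} + v_{9} = v_{10}  →  sig = ⟨2 | 1⟩
  P={9,10}:  v_{9} + v_{10} = v_{4}  →  sig = ⟨2 | 1⟩
  P={10,11}:  v_{10} + v_{11} = v_{9}  →  sig = ⟨2 | 1⟩
  P={2,3}:  v_{2} + v_{3} = v_{4} + v_{6}  →  sig = ⟨2 | 1 1⟩
  P={1,2}:  v_{1} + v_{2} = v_{4} + v_{5} + v_{10}  →  sig = ⟨2 | 1 1 1⟩
  P={2,8}:  v_{2} + v_{8} = v_{5} + v_{6} + 2·v_{10}  →  sig = ⟨2 | 1 1 2⟩
  P={2,11}:  v_{2} + v_{11} = v_{5} + v_{6} + 2·v_{9}  →  sig = ⟨2 | 1 1 2⟩
  P={2,7}:  v_{2} + v_{7} = v_{5} + 2·v_{6}  →  sig = ⟨2 | 1 2⟩
  P={6,8}:  v_{6} + v_{8} = v_{7} + 2·v_{10}  →  sig = ⟨2 | 1 2⟩
  P={6,11}:  v_{6} + v_{11} = v_{7} + 2·v_{9}  →  sig = ⟨2 | 1 2⟩
  P={4,8}:  v_{4} + v_{8} = 2·v_{10}  →  sig = ⟨2 | 2⟩
  P={4,11}:  v_{4} + v_{11} = 2·v_{9}  →  sig = ⟨2 | 2⟩
  P={1,7,9}:  v_{1} + v_{7} + v_{9} = 0  →  sig = ⟨3 | 0⟩
  P={1,7,10}:  v_{1} + v_{7} + v_{10} = v_{8}  →  sig = ⟨3 | 1⟩
  P={4,5,6}:  v_{4} + v_{5} + v_{6} = v_{2}  →  sig = ⟨3 | 1⟩

Hence PRS(X_Σ) =
    ⟨2 | 0⟩
    ⟨2 | 0⟩
    ⟨2 | 1⟩
    ⟨2 | 1⟩
    ⟨2 | 1⟩
    ⟨2 | 1⟩
    ⟨2 | 1⟩
    ⟨2 | 1 1⟩
    ⟨2 | 1 1 1⟩
    ⟨2 | 1 1 2⟩
    ⟨2 | 1 1 2⟩
    ⟨2 | 1 2⟩
    ⟨2 | 1 2⟩
    ⟨2 | 1 2⟩
    ⟨2 | 2⟩
    ⟨2 | 2⟩
    ⟨3 | 0⟩
    ⟨3 | 1⟩
    ⟨3 | 1⟩


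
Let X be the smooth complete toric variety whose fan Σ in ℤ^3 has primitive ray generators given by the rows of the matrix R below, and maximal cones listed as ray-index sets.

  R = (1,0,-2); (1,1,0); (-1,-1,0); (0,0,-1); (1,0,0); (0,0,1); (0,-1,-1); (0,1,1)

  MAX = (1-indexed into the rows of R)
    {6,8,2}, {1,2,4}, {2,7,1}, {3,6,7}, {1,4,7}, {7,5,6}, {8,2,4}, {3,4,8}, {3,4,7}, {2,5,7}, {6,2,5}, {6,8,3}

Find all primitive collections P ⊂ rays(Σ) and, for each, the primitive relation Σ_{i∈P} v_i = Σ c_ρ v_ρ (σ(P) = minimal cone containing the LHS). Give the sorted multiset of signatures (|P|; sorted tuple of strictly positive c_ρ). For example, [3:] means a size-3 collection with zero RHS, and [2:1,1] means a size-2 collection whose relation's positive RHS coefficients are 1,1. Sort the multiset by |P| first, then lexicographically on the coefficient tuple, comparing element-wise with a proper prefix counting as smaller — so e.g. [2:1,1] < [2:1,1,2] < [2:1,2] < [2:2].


Δ(Σ) — 8 vertices, 12 min non-faces:

  • {2,3}:  v_{2} + v_{3} = 0  ⟹  sig = [2:]
  • {4,6}:  v_{4} + v_{6} = 0  ⟹  sig = [2:]
  • {7,8}:  v_{7} + v_{8} = 0  ⟹  sig = [2:]
  • {1,3}:  v_{1} + v_{3} = v_{4} + v_{7}  ⟹  sig = [2:1,1]
  • {1,6}:  v_{1} + v_{6} = v_{2} + v_{7}  ⟹  sig = [2:1,1]
  • {1,8}:  v_{1} + v_{8} = v_{2} + v_{4}  ⟹  sig = [2:1,1]
  • {3,5}:  v_{3} + v_{5} = v_{6} + v_{7}  ⟹  sig = [2:1,1]
  • {4,5}:  v_{4} + v_{5} = v_{2} + v_{7}  ⟹  sig = [2:1,1]
  • {5,8}:  v_{5} + v_{8} = v_{2} + v_{6}  ⟹  sig = [2:1,1]
  • {1,5}:  v_{1} + v_{5} = 2·v_{2} + 2·v_{7}  ⟹  sig = [2:2,2]
  • {2,4,7}:  v_{2} + v_{4} + v_{7} = v_{1}  ⟹  sig = [3:1]
  • {2,6,7}:  v_{2} + v_{6} + v_{7} = v_{5}  ⟹  sig = [3:1]

Sorted signature multiset PRS(X):
    [2:]
    [2:]
    [2:]
    [2:1,1]
    [2:1,1]
    [2:1,1]
    [2:1,1]
    [2:1,1]
    [2:1,1]
    [2:2,2]
    [3:1]
    [3:1]


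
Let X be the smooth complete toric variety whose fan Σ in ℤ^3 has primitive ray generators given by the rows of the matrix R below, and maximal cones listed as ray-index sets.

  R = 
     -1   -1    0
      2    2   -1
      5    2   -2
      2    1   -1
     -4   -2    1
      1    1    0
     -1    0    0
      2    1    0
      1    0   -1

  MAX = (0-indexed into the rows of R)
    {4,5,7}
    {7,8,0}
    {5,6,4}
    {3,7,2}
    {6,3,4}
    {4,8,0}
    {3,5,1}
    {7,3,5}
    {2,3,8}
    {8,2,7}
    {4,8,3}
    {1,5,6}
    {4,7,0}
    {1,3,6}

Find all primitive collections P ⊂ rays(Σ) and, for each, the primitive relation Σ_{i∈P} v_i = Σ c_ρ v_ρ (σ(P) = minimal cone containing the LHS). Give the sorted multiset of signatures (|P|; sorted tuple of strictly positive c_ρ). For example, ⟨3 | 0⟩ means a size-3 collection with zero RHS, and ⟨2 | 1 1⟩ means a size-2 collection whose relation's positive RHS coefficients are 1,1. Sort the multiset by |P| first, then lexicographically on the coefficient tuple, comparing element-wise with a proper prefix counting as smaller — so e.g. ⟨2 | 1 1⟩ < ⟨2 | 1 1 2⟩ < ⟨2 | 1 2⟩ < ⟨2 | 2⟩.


Minimal non-faces — 20 found among 9 rays, 14 max cones:

  {0,5}:  v_{0} + v_{5} = 0 ; sig = ⟨2 | 0⟩
  {0,3}:  v_{0} + v_{3} = v_{8} ; sig = ⟨2 | 1⟩
  {2,4}:  v_{2} + v_{4} = v_{8} ; sig = ⟨2 | 1⟩
  {5,8}:  v_{5} + v_{8} = v_{3} ; sig = ⟨2 | 1⟩
  {6,7}:  v_{6} + v_{7} = v_{5} ; sig = ⟨2 | 1⟩
  {0,1}:  v_{0} + v_{1} = v_{3} + v_{6} ; sig = ⟨2 | 1 1⟩
  {0,6}:  v_{0} + v_{6} = v_{3} + v_{4} ; sig = ⟨2 | 1 1⟩
  {0,2}:  v_{0} + v_{2} = v_{7} + 2·v_{8} ; sig = ⟨2 | 1 2⟩
  {1,7}:  v_{1} + v_{7} = v_{3} + 2·v_{5} ; sig = ⟨2 | 1 2⟩
  {1,8}:  v_{1} + v_{8} = 2·v_{3} + v_{6} ; sig = ⟨2 | 1 2⟩
  {2,5}:  v_{2} + v_{5} = 2·v_{3} + v_{7} ; sig = ⟨2 | 1 2⟩
  {6,8}:  v_{6} + v_{8} = 2·v_{3} + v_{4} ; sig = ⟨2 | 1 2⟩
  {1,2}:  v_{1} + v_{2} = 3·v_{3} + v_{5} ; sig = ⟨2 | 1 3⟩
  {1,4}:  v_{1} + v_{4} = 2·v_{6} ; sig = ⟨2 | 2⟩
  {2,6}:  v_{2} + v_{6} = 2·v_{3} ; sig = ⟨2 | 2⟩
  {3,4,7}:  v_{3} + v_{4} + v_{7} = 0 ; sig = ⟨3 | 0⟩
  {3,4,5}:  v_{3} + v_{4} + v_{5} = v_{6} ; sig = ⟨3 | 1⟩
  {3,5,6}:  v_{3} + v_{5} + v_{6} = v_{1} ; sig = ⟨3 | 1⟩
  {3,7,8}:  v_{3} + v_{7} + v_{8} = v_{2} ; sig = ⟨3 | 1⟩
  {4,7,8}:  v_{4} + v_{7} + v_{8} = v_{0} ; sig = ⟨3 | 1⟩

so the primitive-relation signature multiset is
    ⟨2 | 0⟩
    ⟨2 | 1⟩
    ⟨2 | 1⟩
    ⟨2 | 1⟩
    ⟨2 | 1⟩
    ⟨2 | 1 1⟩
    ⟨2 | 1 1⟩
    ⟨2 | 1 2⟩
    ⟨2 | 1 2⟩
    ⟨2 | 1 2⟩
    ⟨2 | 1 2⟩
    ⟨2 | 1 2⟩
    ⟨2 | 1 3⟩
    ⟨2 | 2⟩
    ⟨2 | 2⟩
    ⟨3 | 0⟩
    ⟨3 | 1⟩
    ⟨3 | 1⟩
    ⟨3 | 1⟩
    ⟨3 | 1⟩


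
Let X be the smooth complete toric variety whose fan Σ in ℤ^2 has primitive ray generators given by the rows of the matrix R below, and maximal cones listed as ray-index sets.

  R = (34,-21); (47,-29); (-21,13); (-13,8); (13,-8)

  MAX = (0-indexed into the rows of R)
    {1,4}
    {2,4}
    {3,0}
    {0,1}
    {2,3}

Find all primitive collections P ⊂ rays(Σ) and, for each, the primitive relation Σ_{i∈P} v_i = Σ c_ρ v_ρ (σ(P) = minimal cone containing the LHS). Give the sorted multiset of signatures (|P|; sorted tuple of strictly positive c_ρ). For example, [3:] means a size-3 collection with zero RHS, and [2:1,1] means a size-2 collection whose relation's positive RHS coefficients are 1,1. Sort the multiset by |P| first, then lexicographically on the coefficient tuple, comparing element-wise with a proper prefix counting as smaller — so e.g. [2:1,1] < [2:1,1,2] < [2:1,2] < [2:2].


5 collections generate NE(X_Σ); each relation:

  {3,4}:  v_{3} + v_{4} = 0  so sig = [2:]
  {0,2}:  v_{0} + v_{2} = v_{4}  so sig = [2:1]
  {0,4}:  v_{0} + v_{4} = v_{1}  so sig = [2:1]
  {1,3}:  v_{1} + v_{3} = v_{0}  so sig = [2:1]
  {1,2}:  v_{1} + v_{2} = 2·v_{4}  so sig = [2:2]

Signatures (|P|; sorted positive RHS coefficients), sorted:
    |P|=2: 5 collections, coeffs (), (1), (1), (1), (2)


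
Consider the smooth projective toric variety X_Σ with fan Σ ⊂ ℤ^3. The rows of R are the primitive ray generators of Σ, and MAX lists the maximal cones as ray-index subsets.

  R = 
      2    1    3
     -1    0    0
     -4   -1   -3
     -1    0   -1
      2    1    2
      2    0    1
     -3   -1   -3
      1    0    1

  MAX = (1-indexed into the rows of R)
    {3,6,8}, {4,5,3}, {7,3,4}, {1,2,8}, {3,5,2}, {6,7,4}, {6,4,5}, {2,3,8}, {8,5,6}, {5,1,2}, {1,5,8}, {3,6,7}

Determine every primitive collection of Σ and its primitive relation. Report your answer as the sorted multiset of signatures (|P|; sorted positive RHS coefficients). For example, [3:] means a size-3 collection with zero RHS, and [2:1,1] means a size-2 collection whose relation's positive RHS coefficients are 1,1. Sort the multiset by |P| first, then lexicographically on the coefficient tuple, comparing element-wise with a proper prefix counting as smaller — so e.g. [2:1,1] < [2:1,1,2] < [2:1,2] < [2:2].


14 minimal non-faces of Δ(Σ) (on 8 rays):

  P = {4,8}:  v_{4} + v_{8} = 0 — sig = [2:]
  P = {1,7}:  v_{1} + v_{7} = v_{2} — sig = [2:1]
  P = {2,6}:  v_{2} + v_{6} = v_{8} — sig = [2:1]
  P = {2,7}:  v_{2} + v_{7} = v_{3} — sig = [2:1]
  P = {5,7}:  v_{5} + v_{7} = v_{4} — sig = [2:1]
  P = {1,4}:  v_{1} + v_{4} = v_{2} + v_{5} — sig = [2:1,1]
  P = {2,4}:  v_{2} + v_{4} = v_{3} + v_{5} — sig = [2:1,1]
  P = {7,8}:  v_{7} + v_{8} = v_{3} + v_{6} — sig = [2:1,1]
  P = {1,6}:  v_{1} + v_{6} = v_{5} + 2·v_{8} — sig = [2:1,2]
  P = {1,3}:  v_{1} + v_{3} = 2·v_{2} — sig = [2:2]
  P = {3,5,6}:  v_{3} + v_{5} + v_{6} = 0 — sig = [3:]
  P = {2,5,8}:  v_{2} + v_{5} + v_{8} = v_{1} — sig = [3:1]
  P = {3,4,6}:  v_{3} + v_{4} + v_{6} = v_{7} — sig = [3:1]
  P = {3,5,8}:  v_{3} + v_{5} + v_{8} = v_{2} — sig = [3:1]

Sorted signature multiset PRS(X):
{ [2:],  [2:1] ×4,  [2:1,1] ×3,  [2:1,2],  [2:2],  [3:],  [3:1] ×3 }


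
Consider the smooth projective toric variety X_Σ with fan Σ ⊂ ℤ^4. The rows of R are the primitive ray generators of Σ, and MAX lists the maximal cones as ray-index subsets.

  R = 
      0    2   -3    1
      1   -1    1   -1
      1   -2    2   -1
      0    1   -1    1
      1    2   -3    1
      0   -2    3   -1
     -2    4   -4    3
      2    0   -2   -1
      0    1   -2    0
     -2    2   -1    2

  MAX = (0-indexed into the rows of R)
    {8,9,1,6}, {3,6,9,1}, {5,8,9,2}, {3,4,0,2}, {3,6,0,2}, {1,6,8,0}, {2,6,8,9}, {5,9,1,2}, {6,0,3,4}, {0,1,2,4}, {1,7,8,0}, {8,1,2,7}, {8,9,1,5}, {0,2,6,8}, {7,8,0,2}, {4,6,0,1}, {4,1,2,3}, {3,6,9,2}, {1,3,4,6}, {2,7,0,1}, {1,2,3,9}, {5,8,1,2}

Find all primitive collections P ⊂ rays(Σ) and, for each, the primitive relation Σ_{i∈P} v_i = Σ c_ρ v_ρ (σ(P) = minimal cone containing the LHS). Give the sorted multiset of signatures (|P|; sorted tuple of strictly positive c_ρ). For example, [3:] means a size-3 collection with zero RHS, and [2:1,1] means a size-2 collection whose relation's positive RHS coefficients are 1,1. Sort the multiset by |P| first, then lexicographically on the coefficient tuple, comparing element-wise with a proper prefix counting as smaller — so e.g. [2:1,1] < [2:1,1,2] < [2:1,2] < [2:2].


The 18 primitive collections of Σ (r=10, n=4):

  • {0,5}:  v_{0} + v_{5} = 0  ⟹  sig = [2:]
  • {0,9}:  v_{0} + v_{9} = v_{6}  ⟹  sig = [2:1]
  • {3,8}:  v_{3} + v_{8} = v_{0}  ⟹  sig = [2:1]
  • {5,6}:  v_{5} + v_{6} = v_{9}  ⟹  sig = [2:1]
  • {7,9}:  v_{7} + v_{9} = v_{0}  ⟹  sig = [2:1]
  • {4,5}:  v_{4} + v_{5} = v_{1} + v_{3}  ⟹  sig = [2:1,1]
  • {3,5}:  v_{3} + v_{5} = v_{1} + v_{2} + v_{9}  ⟹  sig = [2:1,1,1]
  • {4,9}:  v_{4} + v_{9} = v_{1} + v_{3} + v_{6}  ⟹  sig = [2:1,1,1]
  • {5,7}:  v_{5} + v_{7} = v_{1} + v_{2} + v_{8}  ⟹  sig = [2:1,1,1]
  • {3,7}:  v_{3} + v_{7} = 2·v_{0} + v_{1} + v_{2}  ⟹  sig = [2:1,1,2]
  • {4,8}:  v_{4} + v_{8} = 2·v_{0} + v_{1}  ⟹  sig = [2:1,2]
  • {4,7}:  v_{4} + v_{7} = 3·v_{0} + 2·v_{1} + v_{2}  ⟹  sig = [2:1,2,3]
  • {6,7}:  v_{6} + v_{7} = 2·v_{0}  ⟹  sig = [2:2]
  • {0,1,3}:  v_{0} + v_{1} + v_{3} = v_{4}  ⟹  sig = [3:1]
  • {1,2,6}:  v_{1} + v_{2} + v_{6} = v_{3}  ⟹  sig = [3:1]
  • {2,4,6}:  v_{2} + v_{4} + v_{6} = v_{0} + 2·v_{3}  ⟹  sig = [3:1,2]
  • {1,2,8,9}:  v_{1} + v_{2} + v_{8} + v_{9} = 0  ⟹  sig = [4:]
  • {0,1,2,8}:  v_{0} + v_{1} + v_{2} + v_{8} = v_{7}  ⟹  sig = [4:1]

so the primitive-relation signature multiset is
[[2:], [2:1], [2:1], [2:1], [2:1], [2:1,1], [2:1,1,1], [2:1,1,1], [2:1,1,1], [2:1,1,2], [2:1,2], [2:1,2,3], [2:2], [3:1], [3:1], [3:1,2], [4:], [4:1]]


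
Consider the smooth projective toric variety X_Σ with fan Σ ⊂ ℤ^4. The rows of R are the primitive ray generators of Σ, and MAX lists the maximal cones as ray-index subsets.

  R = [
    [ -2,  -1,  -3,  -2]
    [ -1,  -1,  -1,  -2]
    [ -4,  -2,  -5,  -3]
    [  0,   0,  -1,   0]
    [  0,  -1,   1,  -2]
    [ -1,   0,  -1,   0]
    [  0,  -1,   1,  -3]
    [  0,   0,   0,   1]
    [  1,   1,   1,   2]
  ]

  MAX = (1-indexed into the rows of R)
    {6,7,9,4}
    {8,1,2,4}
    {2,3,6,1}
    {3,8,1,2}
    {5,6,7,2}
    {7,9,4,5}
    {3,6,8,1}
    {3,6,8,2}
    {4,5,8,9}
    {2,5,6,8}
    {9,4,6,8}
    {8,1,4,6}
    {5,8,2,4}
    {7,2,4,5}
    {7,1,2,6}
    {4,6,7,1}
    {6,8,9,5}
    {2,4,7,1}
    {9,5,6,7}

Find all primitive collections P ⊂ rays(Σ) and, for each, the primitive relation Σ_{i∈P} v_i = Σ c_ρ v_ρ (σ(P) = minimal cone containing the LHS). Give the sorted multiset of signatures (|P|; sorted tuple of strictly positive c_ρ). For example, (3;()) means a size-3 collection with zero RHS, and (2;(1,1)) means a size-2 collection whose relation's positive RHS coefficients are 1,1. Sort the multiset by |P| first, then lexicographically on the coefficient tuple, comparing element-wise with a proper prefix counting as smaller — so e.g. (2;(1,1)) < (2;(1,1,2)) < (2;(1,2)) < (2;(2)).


Minimal non-faces — 11 found among 9 rays, 19 max cones:

  {2,9}:  v_{2} + v_{9} = 0  ⟹  sig = (2;())
  {7,8}:  v_{7} + v_{8} = v_{5}  ⟹  sig = (2;(1))
  {1,9}:  v_{1} + v_{9} = v_{4} + v_{6}  ⟹  sig = (2;(1,1))
  {3,9}:  v_{3} + v_{9} = v_{1} + v_{6} + v_{8}  ⟹  sig = (2;(1,1,1))
  {3,5}:  v_{3} + v_{5} = 3·v_{2} + v_{6} + v_{8}  ⟹  sig = (2;(1,1,3))
  {3,4}:  v_{3} + v_{4} = 2·v_{1} + v_{8}  ⟹  sig = (2;(1,2))
  {3,7}:  v_{3} + v_{7} = 3·v_{2} + v_{6}  ⟹  sig = (2;(1,3))
  {1,5}:  v_{1} + v_{5} = 2·v_{2}  ⟹  sig = (2;(2))
  {2,4,6}:  v_{2} + v_{4} + v_{6} = v_{1}  ⟹  sig = (3;(1))
  {4,5,6}:  v_{4} + v_{5} + v_{6} = v_{2}  ⟹  sig = (3;(1))
  {1,2,6,8}:  v_{1} + v_{2} + v_{6} + v_{8} = v_{3}  ⟹  sig = (4;(1))

Signatures (|P|; sorted positive RHS coefficients), sorted:
{ (2;()),  (2;(1)),  (2;(1,1)),  (2;(1,1,1)),  (2;(1,1,3)),  (2;(1,2)),  (2;(1,3)),  (2;(2)),  (3;(1)) ×2,  (4;(1)) }


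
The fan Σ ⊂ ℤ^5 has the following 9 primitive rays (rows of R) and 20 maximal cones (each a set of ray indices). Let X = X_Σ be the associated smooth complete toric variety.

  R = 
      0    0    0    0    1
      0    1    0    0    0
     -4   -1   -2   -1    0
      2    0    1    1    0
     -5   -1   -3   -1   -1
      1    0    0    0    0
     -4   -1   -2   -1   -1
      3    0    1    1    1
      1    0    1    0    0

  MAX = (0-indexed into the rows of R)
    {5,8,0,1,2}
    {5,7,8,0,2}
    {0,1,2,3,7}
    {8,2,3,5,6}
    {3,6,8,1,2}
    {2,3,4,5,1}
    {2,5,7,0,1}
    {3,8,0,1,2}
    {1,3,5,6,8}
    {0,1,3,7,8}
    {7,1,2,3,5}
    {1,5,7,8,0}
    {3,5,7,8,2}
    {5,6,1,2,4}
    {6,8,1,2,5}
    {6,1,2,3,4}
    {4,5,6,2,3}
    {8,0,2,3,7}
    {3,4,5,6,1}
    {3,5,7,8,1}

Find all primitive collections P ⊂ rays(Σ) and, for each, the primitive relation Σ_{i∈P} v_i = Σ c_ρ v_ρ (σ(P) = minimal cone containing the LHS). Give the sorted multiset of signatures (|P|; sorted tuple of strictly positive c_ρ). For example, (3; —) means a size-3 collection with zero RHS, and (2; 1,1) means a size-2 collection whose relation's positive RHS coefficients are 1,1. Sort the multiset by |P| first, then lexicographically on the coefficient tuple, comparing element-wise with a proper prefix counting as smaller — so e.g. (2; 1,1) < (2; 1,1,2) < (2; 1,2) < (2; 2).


9 minimal non-faces of Δ(Σ) (on 9 rays):

  P = {0,6}:  v_{0} + v_{6} = v_{2} — sig = (2; 1)
  P = {4,8}:  v_{4} + v_{8} = v_{6} — sig = (2; 1)
  P = {6,7}:  v_{6} + v_{7} = v_{2} + v_{3} + v_{5} — sig = (2; 1,1,1)
  P = {0,4}:  v_{0} + v_{4} = v_{1} + 2·v_{2} + v_{3} + v_{5} — sig = (2; 1,1,1,2)
  P = {4,7}:  v_{4} + v_{7} = v_{1} + 2·v_{2} + 2·v_{3} + 2·v_{5} — sig = (2; 1,2,2,2)
  P = {0,3,5}:  v_{0} + v_{3} + v_{5} = v_{7} — sig = (3; 1)
  P = {1,2,7,8}:  v_{1} + v_{2} + v_{7} + v_{8} = v_{0} — sig = (4; 1)
  P = {1,2,3,5,8}:  v_{1} + v_{2} + v_{3} + v_{5} + v_{8} = 0 — sig = (5; —)
  P = {1,2,3,5,6}:  v_{1} + v_{2} + v_{3} + v_{5} + v_{6} = v_{4} — sig = (5; 1)

so the primitive-relation signature multiset is
    |P|=2: 5 collections, coeffs (1), (1), (1,1,1), (1,1,1,2), (1,2,2,2)
    |P|=3: 1 collection, coeffs (1)
    |P|=4: 1 collection, coeffs (1)
    |P|=5: 2 collections, coeffs (), (1)


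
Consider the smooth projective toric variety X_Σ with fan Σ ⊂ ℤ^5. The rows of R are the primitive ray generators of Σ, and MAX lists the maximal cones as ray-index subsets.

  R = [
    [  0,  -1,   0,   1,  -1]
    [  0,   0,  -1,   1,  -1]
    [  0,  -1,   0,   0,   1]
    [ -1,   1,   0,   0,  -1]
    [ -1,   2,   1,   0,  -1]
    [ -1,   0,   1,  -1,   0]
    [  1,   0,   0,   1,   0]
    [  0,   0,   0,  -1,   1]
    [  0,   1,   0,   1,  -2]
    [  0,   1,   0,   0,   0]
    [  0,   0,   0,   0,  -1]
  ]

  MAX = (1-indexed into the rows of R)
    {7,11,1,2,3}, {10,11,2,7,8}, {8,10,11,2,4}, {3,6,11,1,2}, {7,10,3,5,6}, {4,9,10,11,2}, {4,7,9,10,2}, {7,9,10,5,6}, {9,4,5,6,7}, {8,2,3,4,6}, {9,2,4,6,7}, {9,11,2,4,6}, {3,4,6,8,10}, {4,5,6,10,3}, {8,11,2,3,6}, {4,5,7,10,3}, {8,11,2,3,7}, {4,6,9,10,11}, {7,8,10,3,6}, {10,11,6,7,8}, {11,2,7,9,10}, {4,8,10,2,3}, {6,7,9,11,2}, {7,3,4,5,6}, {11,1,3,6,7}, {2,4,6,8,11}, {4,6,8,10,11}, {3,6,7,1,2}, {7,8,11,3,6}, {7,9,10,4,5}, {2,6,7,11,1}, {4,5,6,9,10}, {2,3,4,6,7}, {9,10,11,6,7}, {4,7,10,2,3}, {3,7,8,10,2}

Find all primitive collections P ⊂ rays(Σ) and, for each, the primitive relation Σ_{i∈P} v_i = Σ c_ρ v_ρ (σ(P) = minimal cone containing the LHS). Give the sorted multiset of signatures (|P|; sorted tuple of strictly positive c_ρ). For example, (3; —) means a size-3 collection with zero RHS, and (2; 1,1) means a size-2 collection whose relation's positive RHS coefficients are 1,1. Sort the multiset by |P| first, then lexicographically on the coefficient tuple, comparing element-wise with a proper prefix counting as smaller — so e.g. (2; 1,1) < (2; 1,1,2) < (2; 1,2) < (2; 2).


The 18 primitive collections of Σ (r=11, n=5):

  P = {1,8}:  v_{1} + v_{8} = v_{3} + v_{11} — sig = (2; 1,1)
  P = {8,9}:  v_{8} + v_{9} = v_{10} + v_{11} — sig = (2; 1,1)
  P = {1,10}:  v_{1} + v_{10} = v_{2} + v_{6} + v_{7} — sig = (2; 1,1,1)
  P = {3,9}:  v_{3} + v_{9} = v_{2} + v_{6} + v_{7} — sig = (2; 1,1,1)
  P = {5,11}:  v_{5} + v_{11} = v_{6} + v_{9} + v_{10} — sig = (2; 1,1,1)
  P = {1,5}:  v_{1} + v_{5} = v_{2} + v_{4} + 2·v_{6} + 2·v_{7} — sig = (2; 1,1,2,2)
  P = {2,5}:  v_{2} + v_{5} = 2·v_{4} + v_{7} — sig = (2; 1,2)
  P = {5,8}:  v_{5} + v_{8} = v_{6} + 2·v_{10} — sig = (2; 1,2)
  P = {1,4}:  v_{1} + v_{4} = 2·v_{2} + 2·v_{6} + v_{7} — sig = (2; 1,2,2)
  P = {1,9}:  v_{1} + v_{9} = 2·v_{2} + 2·v_{6} + 2·v_{7} + v_{11} — sig = (2; 1,2,2,2)
  P = {3,10,11}:  v_{3} + v_{10} + v_{11} = 0 — sig = (3; —)
  P = {2,6,10}:  v_{2} + v_{6} + v_{10} = v_{4} — sig = (3; 1)
  P = {4,7,8}:  v_{4} + v_{7} + v_{8} = v_{10} — sig = (3; 1)
  P = {4,7,11}:  v_{4} + v_{7} + v_{11} = v_{9} — sig = (3; 1)
  P = {3,4,11}:  v_{3} + v_{4} + v_{11} = v_{2} + v_{6} — sig = (3; 1,1)
  P = {2,6,7,8}:  v_{2} + v_{6} + v_{7} + v_{8} = 0 — sig = (4; —)
  P = {4,6,7,10}:  v_{4} + v_{6} + v_{7} + v_{10} = v_{5} — sig = (4; 1)
  P = {2,3,6,7,11}:  v_{2} + v_{3} + v_{6} + v_{7} + v_{11} = v_{1} — sig = (5; 1)

Hence PRS(X_Σ) =
{ (2; 1,1) ×2,  (2; 1,1,1) ×3,  (2; 1,1,2,2),  (2; 1,2) ×2,  (2; 1,2,2),  (2; 1,2,2,2),  (3; —),  (3; 1) ×3,  (3; 1,1),  (4; —),  (4; 1),  (5; 1) }


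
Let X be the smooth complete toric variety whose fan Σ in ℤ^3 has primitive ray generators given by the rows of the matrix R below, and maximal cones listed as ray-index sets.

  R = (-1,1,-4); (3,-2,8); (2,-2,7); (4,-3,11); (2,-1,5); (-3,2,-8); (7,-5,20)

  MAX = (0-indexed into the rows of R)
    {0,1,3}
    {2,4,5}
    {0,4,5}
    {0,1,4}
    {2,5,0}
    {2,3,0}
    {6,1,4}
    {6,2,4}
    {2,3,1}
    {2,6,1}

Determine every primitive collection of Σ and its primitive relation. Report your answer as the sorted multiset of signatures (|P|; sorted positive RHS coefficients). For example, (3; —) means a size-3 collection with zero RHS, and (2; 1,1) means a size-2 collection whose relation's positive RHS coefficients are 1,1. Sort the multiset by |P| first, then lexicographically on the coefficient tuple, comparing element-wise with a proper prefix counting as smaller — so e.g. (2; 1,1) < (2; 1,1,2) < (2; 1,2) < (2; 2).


9 minimal non-faces of Δ(Σ) (on 7 rays):

  • {1,5}:  v_{1} + v_{5} = 0 ; sig = (2; —)
  • {3,5}:  v_{3} + v_{5} = v_{0} + v_{2} ; sig = (2; 1,1)
  • {5,6}:  v_{5} + v_{6} = v_{2} + v_{4} ; sig = (2; 1,1)
  • {3,6}:  v_{3} + v_{6} = 3·v_{1} + v_{2} ; sig = (2; 1,3)
  • {0,6}:  v_{0} + v_{6} = 2·v_{1} ; sig = (2; 2)
  • {3,4}:  v_{3} + v_{4} = 2·v_{1} ; sig = (2; 2)
  • {0,1,2}:  v_{0} + v_{1} + v_{2} = v_{3} ; sig = (3; 1)
  • {0,2,4}:  v_{0} + v_{2} + v_{4} = v_{1} ; sig = (3; 1)
  • {1,2,4}:  v_{1} + v_{2} + v_{4} = v_{6} ; sig = (3; 1)

Sorted signature multiset PRS(X):
    (2; —)
    (2; 1,1)
    (2; 1,1)
    (2; 1,3)
    (2; 2)
    (2; 2)
    (3; 1)
    (3; 1)
    (3; 1)


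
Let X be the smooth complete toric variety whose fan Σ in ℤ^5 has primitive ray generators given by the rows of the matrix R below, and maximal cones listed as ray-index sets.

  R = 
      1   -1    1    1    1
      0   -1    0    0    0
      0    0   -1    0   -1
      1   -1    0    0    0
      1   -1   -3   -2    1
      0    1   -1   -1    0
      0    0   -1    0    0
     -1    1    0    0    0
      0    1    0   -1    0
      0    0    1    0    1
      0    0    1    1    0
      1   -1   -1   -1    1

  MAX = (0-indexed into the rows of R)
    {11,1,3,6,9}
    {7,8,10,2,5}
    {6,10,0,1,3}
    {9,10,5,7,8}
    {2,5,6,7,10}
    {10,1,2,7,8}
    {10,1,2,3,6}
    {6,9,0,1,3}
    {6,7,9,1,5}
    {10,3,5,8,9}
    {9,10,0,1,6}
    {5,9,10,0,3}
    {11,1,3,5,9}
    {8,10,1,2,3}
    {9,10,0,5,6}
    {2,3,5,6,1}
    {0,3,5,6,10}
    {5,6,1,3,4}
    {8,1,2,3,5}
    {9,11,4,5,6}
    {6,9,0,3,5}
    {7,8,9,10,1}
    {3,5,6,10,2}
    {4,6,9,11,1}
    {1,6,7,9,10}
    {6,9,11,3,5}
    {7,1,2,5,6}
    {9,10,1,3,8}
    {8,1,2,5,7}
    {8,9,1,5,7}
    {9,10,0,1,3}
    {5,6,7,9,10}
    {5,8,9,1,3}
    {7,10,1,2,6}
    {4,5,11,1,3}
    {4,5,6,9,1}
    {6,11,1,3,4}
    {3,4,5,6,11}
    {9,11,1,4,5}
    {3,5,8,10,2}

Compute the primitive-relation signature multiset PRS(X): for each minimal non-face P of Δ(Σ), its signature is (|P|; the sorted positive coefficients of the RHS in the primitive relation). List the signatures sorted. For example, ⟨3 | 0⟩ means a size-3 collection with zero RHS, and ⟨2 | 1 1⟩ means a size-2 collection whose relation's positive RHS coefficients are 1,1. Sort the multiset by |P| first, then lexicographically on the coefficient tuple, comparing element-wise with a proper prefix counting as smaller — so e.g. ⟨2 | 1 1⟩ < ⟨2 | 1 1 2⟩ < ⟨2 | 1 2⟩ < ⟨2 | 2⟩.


The 22 primitive collections of Σ (r=12, n=5):

  • {2,9}:  v_{2} + v_{9} = 0  →  sig = ⟨2 | 0⟩
  • {3,7}:  v_{3} + v_{7} = 0  →  sig = ⟨2 | 0⟩
  • {6,8}:  v_{6} + v_{8} = v_{5}  →  sig = ⟨2 | 1⟩
  • {4,10}:  v_{4} + v_{10} = v_{6} + v_{11}  →  sig = ⟨2 | 1 1⟩
  • {0,2}:  v_{0} + v_{2} = v_{3} + v_{6} + v_{10}  →  sig = ⟨2 | 1 1 1⟩
  • {0,7}:  v_{0} + v_{7} = v_{6} + v_{9} + v_{10}  →  sig = ⟨2 | 1 1 1⟩
  • {10,11}:  v_{10} + v_{11} = v_{3} + v_{6} + v_{9}  →  sig = ⟨2 | 1 1 1⟩
  • {0,8}:  v_{0} + v_{8} = v_{3} + v_{5} + v_{9} + v_{10}  →  sig = ⟨2 | 1 1 1 1⟩
  • {2,11}:  v_{2} + v_{11} = v_{1} + v_{3} + v_{5} + v_{6}  →  sig = ⟨2 | 1 1 1 1⟩
  • {7,11}:  v_{7} + v_{11} = v_{1} + v_{5} + v_{6} + v_{9}  →  sig = ⟨2 | 1 1 1 1⟩
  • {0,4}:  v_{0} + v_{4} = v_{3} + 2·v_{6} + v_{9} + v_{11}  →  sig = ⟨2 | 1 1 1 2⟩
  • {8,11}:  v_{8} + v_{11} = v_{1} + v_{3} + 2·v_{5} + v_{9}  →  sig = ⟨2 | 1 1 1 2⟩
  • {4,8}:  v_{4} + v_{8} = v_{1} + 2·v_{5} + v_{11}  →  sig = ⟨2 | 1 1 2⟩
  • {2,4}:  v_{2} + v_{4} = 2·v_{1} + v_{3} + 2·v_{5} + 2·v_{6}  →  sig = ⟨2 | 1 2 2 2⟩
  • {4,7}:  v_{4} + v_{7} = 2·v_{1} + 2·v_{5} + 2·v_{6} + v_{9}  →  sig = ⟨2 | 1 2 2 2⟩
  • {0,11}:  v_{0} + v_{11} = 2·v_{3} + 2·v_{6} + 2·v_{9}  →  sig = ⟨2 | 2 2 2⟩
  • {1,5,10}:  v_{1} + v_{5} + v_{10} = 0  →  sig = ⟨3 | 0⟩
  • {0,1,5}:  v_{0} + v_{1} + v_{5} = v_{3} + v_{6} + v_{9}  →  sig = ⟨3 | 1 1 1⟩
  • {3,4,9}:  v_{3} + v_{4} + v_{9} = 2·v_{11}  →  sig = ⟨3 | 2⟩
  • {1,5,6,11}:  v_{1} + v_{5} + v_{6} + v_{11} = v_{4}  →  sig = ⟨4 | 1⟩
  • {3,6,9,10}:  v_{3} + v_{6} + v_{9} + v_{10} = v_{0}  →  sig = ⟨4 | 1⟩
  • {1,3,5,6,9}:  v_{1} + v_{3} + v_{5} + v_{6} + v_{9} = v_{11}  →  sig = ⟨5 | 1⟩

so the primitive-relation signature multiset is
[⟨2 | 0⟩, ⟨2 | 0⟩, ⟨2 | 1⟩, ⟨2 | 1 1⟩, ⟨2 | 1 1 1⟩, ⟨2 | 1 1 1⟩, ⟨2 | 1 1 1⟩, ⟨2 | 1 1 1 1⟩, ⟨2 | 1 1 1 1⟩, ⟨2 | 1 1 1 1⟩, ⟨2 | 1 1 1 2⟩, ⟨2 | 1 1 1 2⟩, ⟨2 | 1 1 2⟩, ⟨2 | 1 2 2 2⟩, ⟨2 | 1 2 2 2⟩, ⟨2 | 2 2 2⟩, ⟨3 | 0⟩, ⟨3 | 1 1 1⟩, ⟨3 | 2⟩, ⟨4 | 1⟩, ⟨4 | 1⟩, ⟨5 | 1⟩]


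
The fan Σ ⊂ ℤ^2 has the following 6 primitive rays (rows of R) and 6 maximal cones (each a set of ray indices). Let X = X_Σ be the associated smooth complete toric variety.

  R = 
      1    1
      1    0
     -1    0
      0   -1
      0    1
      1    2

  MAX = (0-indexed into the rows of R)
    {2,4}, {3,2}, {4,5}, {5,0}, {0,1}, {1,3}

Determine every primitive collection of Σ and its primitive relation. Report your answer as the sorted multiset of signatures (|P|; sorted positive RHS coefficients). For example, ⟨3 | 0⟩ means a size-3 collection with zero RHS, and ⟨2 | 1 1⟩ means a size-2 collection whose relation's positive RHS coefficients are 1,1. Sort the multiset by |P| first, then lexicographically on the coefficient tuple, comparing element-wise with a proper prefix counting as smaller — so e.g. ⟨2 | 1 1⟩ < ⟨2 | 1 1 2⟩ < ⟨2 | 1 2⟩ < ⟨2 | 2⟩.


9 minimal non-faces of Δ(Σ) (on 6 rays):

  P={1,2}:  v_{1} + v_{2} = 0  ⇒ sig = ⟨2 | 0⟩
  P={3,4}:  v_{3} + v_{4} = 0  ⇒ sig = ⟨2 | 0⟩
  P={0,2}:  v_{0} + v_{2} = v_{4}  ⇒ sig = ⟨2 | 1⟩
  P={0,3}:  v_{0} + v_{3} = v_{1}  ⇒ sig = ⟨2 | 1⟩
  P={0,4}:  v_{0} + v_{4} = v_{5}  ⇒ sig = ⟨2 | 1⟩
  P={1,4}:  v_{1} + v_{4} = v_{0}  ⇒ sig = ⟨2 | 1⟩
  P={3,5}:  v_{3} + v_{5} = v_{0}  ⇒ sig = ⟨2 | 1⟩
  P={1,5}:  v_{1} + v_{5} = 2·v_{0}  ⇒ sig = ⟨2 | 2⟩
  P={2,5}:  v_{2} + v_{5} = 2·v_{4}  ⇒ sig = ⟨2 | 2⟩

Hence PRS(X_Σ) =
{ ⟨2 | 0⟩ ×2,  ⟨2 | 1⟩ ×5,  ⟨2 | 2⟩ ×2 }


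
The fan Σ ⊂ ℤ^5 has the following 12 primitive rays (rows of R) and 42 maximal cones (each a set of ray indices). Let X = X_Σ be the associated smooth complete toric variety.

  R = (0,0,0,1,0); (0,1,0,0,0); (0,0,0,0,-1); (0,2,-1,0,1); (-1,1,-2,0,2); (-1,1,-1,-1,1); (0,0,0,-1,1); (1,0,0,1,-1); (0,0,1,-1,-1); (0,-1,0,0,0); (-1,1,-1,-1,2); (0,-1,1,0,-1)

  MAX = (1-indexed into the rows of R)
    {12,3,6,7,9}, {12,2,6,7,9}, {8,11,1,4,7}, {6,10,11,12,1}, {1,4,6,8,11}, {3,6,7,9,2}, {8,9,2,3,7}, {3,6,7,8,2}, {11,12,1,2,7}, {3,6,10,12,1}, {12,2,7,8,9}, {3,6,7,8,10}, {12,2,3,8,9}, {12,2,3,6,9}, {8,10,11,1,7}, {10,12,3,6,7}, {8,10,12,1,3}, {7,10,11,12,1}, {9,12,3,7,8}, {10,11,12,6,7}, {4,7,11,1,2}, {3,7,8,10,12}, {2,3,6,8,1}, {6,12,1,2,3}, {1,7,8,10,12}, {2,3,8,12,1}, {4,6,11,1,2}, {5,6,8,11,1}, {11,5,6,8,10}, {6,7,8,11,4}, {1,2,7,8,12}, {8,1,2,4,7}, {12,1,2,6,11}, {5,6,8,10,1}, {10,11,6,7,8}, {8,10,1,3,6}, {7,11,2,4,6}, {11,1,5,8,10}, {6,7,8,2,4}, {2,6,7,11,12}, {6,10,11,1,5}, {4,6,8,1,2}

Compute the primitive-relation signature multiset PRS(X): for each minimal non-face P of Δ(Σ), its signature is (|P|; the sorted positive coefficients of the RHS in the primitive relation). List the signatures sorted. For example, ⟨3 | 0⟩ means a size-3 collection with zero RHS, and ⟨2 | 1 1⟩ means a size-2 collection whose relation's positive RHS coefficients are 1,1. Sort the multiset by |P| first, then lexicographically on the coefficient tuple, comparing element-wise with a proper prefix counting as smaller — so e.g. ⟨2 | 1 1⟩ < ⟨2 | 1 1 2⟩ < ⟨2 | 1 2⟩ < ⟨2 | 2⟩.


Σ has 23 primitive collections:

  • {2,10}:  v_{2} + v_{10} = 0 — sig = ⟨2 | 0⟩
  • {3,11}:  v_{3} + v_{11} = v_{6} — sig = ⟨2 | 1⟩
  • {4,12}:  v_{4} + v_{12} = v_{2} — sig = ⟨2 | 1⟩
  • {5,9}:  v_{5} + v_{9} = v_{6} — sig = ⟨2 | 1⟩
  • {1,9}:  v_{1} + v_{9} = v_{2} + v_{12} — sig = ⟨2 | 1 1⟩
  • {4,10}:  v_{4} + v_{10} = v_{8} + v_{11} — sig = ⟨2 | 1 1⟩
  • {3,4}:  v_{3} + v_{4} = v_{2} + v_{6} + v_{8} — sig = ⟨2 | 1 1 1⟩
  • {5,12}:  v_{5} + v_{12} = v_{1} + v_{6} + v_{10} — sig = ⟨2 | 1 1 1⟩
  • {9,10}:  v_{9} + v_{10} = v_{3} + v_{7} + v_{12} — sig = ⟨2 | 1 1 1⟩
  • {2,5}:  v_{2} + v_{5} = v_{1} + v_{6} + v_{8} + v_{11} — sig = ⟨2 | 1 1 1 1⟩
  • {9,11}:  v_{9} + v_{11} = v_{2} + v_{6} + v_{7} + v_{12} — sig = ⟨2 | 1 1 1 1⟩
  • {3,5}:  v_{3} + v_{5} = v_{1} + 2·v_{6} + v_{8} + v_{10} — sig = ⟨2 | 1 1 1 2⟩
  • {4,9}:  v_{4} + v_{9} = 2·v_{2} + v_{3} + v_{7} — sig = ⟨2 | 1 1 2⟩
  • {5,7}:  v_{5} + v_{7} = v_{8} + v_{10} + 2·v_{11} — sig = ⟨2 | 1 1 2⟩
  • {4,5}:  v_{4} + v_{5} = v_{1} + v_{6} + 2·v_{8} + 2·v_{11} — sig = ⟨2 | 1 1 2 2⟩
  • {1,3,7}:  v_{1} + v_{3} + v_{7} = 0 — sig = ⟨3 | 0⟩
  • {8,11,12}:  v_{8} + v_{11} + v_{12} = 0 — sig = ⟨3 | 0⟩
  • {1,6,7}:  v_{1} + v_{6} + v_{7} = v_{11} — sig = ⟨3 | 1⟩
  • {2,8,11}:  v_{2} + v_{8} + v_{11} = v_{4} — sig = ⟨3 | 1⟩
  • {6,8,12}:  v_{6} + v_{8} + v_{12} = v_{3} — sig = ⟨3 | 1⟩
  • {6,8,9}:  v_{6} + v_{8} + v_{9} = v_{2} + 2·v_{3} + v_{7} — sig = ⟨3 | 1 1 2⟩
  • {2,3,7,12}:  v_{2} + v_{3} + v_{7} + v_{12} = v_{9} — sig = ⟨4 | 1⟩
  • {1,6,8,10,11}:  v_{1} + v_{6} + v_{8} + v_{10} + v_{11} = v_{5} — sig = ⟨5 | 1⟩

Sorted signature multiset PRS(X):
    |P|=2: 15 collections, coeffs (), (1), (1), (1), (1,1), (1,1), (1,1,1), (1,1,1), (1,1,1), (1,1,1,1), (1,1,1,1), (1,1,1,2), (1,1,2), (1,1,2), (1,1,2,2)
    |P|=3: 6 collections, coeffs (), (), (1), (1), (1), (1,1,2)
    |P|=4: 1 collection, coeffs (1)
    |P|=5: 1 collection, coeffs (1)


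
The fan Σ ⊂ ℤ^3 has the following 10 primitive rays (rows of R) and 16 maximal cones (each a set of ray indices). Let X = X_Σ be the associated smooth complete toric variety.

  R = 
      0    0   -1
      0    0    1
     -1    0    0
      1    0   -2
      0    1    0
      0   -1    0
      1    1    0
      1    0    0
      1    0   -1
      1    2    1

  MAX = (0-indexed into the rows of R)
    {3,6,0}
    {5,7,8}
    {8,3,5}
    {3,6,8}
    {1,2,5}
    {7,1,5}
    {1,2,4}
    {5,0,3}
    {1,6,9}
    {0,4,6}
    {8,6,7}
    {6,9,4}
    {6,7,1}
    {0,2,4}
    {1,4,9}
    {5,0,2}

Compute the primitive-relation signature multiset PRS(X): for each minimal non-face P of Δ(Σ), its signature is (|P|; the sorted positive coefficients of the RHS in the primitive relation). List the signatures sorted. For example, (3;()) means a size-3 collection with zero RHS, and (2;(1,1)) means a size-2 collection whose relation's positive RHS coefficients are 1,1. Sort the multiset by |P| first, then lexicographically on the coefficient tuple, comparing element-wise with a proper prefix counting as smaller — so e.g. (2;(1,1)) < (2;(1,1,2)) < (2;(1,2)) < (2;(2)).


Primitive collections (22):

  P = {0,1}:  v_{0} + v_{1} = 0  so sig = (2;())
  P = {2,7}:  v_{2} + v_{7} = 0  so sig = (2;())
  P = {4,5}:  v_{4} + v_{5} = 0  so sig = (2;())
  P = {0,7}:  v_{0} + v_{7} = v_{8}  so sig = (2;(1))
  P = {0,8}:  v_{0} + v_{8} = v_{3}  so sig = (2;(1))
  P = {1,3}:  v_{1} + v_{3} = v_{8}  so sig = (2;(1))
  P = {1,8}:  v_{1} + v_{8} = v_{7}  so sig = (2;(1))
  P = {2,6}:  v_{2} + v_{6} = v_{4}  so sig = (2;(1))
  P = {2,8}:  v_{2} + v_{8} = v_{0}  so sig = (2;(1))
  P = {4,7}:  v_{4} + v_{7} = v_{6}  so sig = (2;(1))
  P = {5,6}:  v_{5} + v_{6} = v_{7}  so sig = (2;(1))
  P = {0,9}:  v_{0} + v_{9} = v_{4} + v_{6}  so sig = (2;(1,1))
  P = {4,8}:  v_{4} + v_{8} = v_{0} + v_{6}  so sig = (2;(1,1))
  P = {5,9}:  v_{5} + v_{9} = v_{1} + v_{6}  so sig = (2;(1,1))
  P = {2,9}:  v_{2} + v_{9} = v_{1} + 2·v_{4}  so sig = (2;(1,2))
  P = {3,4}:  v_{3} + v_{4} = 2·v_{0} + v_{6}  so sig = (2;(1,2))
  P = {3,9}:  v_{3} + v_{9} = v_{0} + 2·v_{6}  so sig = (2;(1,2))
  P = {7,9}:  v_{7} + v_{9} = v_{1} + 2·v_{6}  so sig = (2;(1,2))
  P = {2,3}:  v_{2} + v_{3} = 2·v_{0}  so sig = (2;(2))
  P = {3,7}:  v_{3} + v_{7} = 2·v_{8}  so sig = (2;(2))
  P = {8,9}:  v_{8} + v_{9} = 2·v_{6}  so sig = (2;(2))
  P = {1,4,6}:  v_{1} + v_{4} + v_{6} = v_{9}  so sig = (3;(1))

so the primitive-relation signature multiset is
[(2;()), (2;()), (2;()), (2;(1)), (2;(1)), (2;(1)), (2;(1)), (2;(1)), (2;(1)), (2;(1)), (2;(1)), (2;(1,1)), (2;(1,1)), (2;(1,1)), (2;(1,2)), (2;(1,2)), (2;(1,2)), (2;(1,2)), (2;(2)), (2;(2)), (2;(2)), (3;(1))]


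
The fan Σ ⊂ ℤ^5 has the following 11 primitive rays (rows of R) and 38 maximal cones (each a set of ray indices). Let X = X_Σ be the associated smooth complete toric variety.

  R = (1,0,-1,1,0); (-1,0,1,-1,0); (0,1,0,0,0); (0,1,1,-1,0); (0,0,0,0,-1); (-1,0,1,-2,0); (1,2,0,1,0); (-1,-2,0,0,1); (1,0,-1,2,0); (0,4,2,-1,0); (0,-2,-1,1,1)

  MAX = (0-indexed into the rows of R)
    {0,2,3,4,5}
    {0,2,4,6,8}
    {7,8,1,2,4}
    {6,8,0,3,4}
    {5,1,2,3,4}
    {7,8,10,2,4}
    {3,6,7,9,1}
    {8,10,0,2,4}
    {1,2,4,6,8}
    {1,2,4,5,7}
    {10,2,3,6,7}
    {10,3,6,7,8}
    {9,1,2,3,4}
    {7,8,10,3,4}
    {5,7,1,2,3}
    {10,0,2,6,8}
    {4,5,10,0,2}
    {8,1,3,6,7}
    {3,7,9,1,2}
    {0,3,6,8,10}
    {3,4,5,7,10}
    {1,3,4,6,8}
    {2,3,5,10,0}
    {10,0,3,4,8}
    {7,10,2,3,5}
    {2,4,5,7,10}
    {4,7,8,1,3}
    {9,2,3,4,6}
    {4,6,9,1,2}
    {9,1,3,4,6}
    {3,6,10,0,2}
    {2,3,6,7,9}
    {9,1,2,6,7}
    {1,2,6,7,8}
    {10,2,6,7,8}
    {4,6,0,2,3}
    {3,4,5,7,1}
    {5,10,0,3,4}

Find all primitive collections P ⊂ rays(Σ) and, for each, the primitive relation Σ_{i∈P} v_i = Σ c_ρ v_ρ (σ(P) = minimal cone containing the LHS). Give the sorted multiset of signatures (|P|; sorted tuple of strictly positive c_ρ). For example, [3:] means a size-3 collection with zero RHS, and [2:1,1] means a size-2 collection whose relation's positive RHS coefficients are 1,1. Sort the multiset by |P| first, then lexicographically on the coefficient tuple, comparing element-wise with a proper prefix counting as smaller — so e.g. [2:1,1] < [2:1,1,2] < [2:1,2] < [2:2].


The 16 primitive collections of Σ (r=11, n=5):

  P={0,1}:  v_{0} + v_{1} = 0  ⟹  sig = [2:]
  P={5,8}:  v_{5} + v_{8} = 0  ⟹  sig = [2:]
  P={0,7}:  v_{0} + v_{7} = v_{10}  ⟹  sig = [2:1]
  P={1,10}:  v_{1} + v_{10} = v_{7}  ⟹  sig = [2:1]
  P={5,6}:  v_{5} + v_{6} = v_{2} + v_{3}  ⟹  sig = [2:1,1]
  P={0,9}:  v_{0} + v_{9} = v_{2} + v_{3} + v_{6}  ⟹  sig = [2:1,1,1]
  P={9,10}:  v_{9} + v_{10} = v_{2} + v_{3} + v_{6} + v_{7}  ⟹  sig = [2:1,1,1,1]
  P={8,9}:  v_{8} + v_{9} = v_{1} + 2·v_{6}  ⟹  sig = [2:1,2]
  P={5,9}:  v_{5} + v_{9} = v_{1} + 2·v_{2} + 2·v_{3}  ⟹  sig = [2:1,2,2]
  P={2,3,8}:  v_{2} + v_{3} + v_{8} = v_{6}  ⟹  sig = [3:1]
  P={4,6,10}:  v_{4} + v_{6} + v_{10} = v_{8}  ⟹  sig = [3:1]
  P={4,6,7}:  v_{4} + v_{6} + v_{7} = v_{1} + v_{8}  ⟹  sig = [3:1,1]
  P={4,7,9}:  v_{4} + v_{7} + v_{9} = 2·v_{1} + v_{6}  ⟹  sig = [3:1,2]
  P={2,3,4,10}:  v_{2} + v_{3} + v_{4} + v_{10} = 0  ⟹  sig = [4:]
  P={1,2,3,6}:  v_{1} + v_{2} + v_{3} + v_{6} = v_{9}  ⟹  sig = [4:1]
  P={2,3,4,7}:  v_{2} + v_{3} + v_{4} + v_{7} = v_{1}  ⟹  sig = [4:1]

Signatures (|P|; sorted positive RHS coefficients), sorted:
[[2:], [2:], [2:1], [2:1], [2:1,1], [2:1,1,1], [2:1,1,1,1], [2:1,2], [2:1,2,2], [3:1], [3:1], [3:1,1], [3:1,2], [4:], [4:1], [4:1]]
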